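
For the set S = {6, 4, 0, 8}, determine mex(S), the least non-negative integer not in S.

1

0 is in the set but 1 is not, so the mex is 1.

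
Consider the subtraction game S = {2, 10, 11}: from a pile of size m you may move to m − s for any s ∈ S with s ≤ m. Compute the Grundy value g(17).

Compute g(0), g(1), … for moves {2, 10, 11}:
k:     0  1  2  3  4  5  6  7  8  9 10 11 12 13 14 15 16 17
g(k):  0  0  1  1  0  0  1  1  0  0  1  1  2  0  3  1  2  0
So g(17) = 0.

0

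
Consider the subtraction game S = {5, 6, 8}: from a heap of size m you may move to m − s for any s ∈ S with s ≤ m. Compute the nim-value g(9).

Compute g(0), g(1), … for moves {5, 6, 8}:
k:     0  1  2  3  4  5  6  7  8  9
g(k):  0  0  0  0  0  1  1  1  1  1
So g(9) = 1.

1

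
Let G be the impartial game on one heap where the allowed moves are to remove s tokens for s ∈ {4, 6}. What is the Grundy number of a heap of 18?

2

Compute g(0), g(1), … for moves {4, 6}:
k:     0  1  2  3  4  5  6  7  8  9 10 11 12 13 14 15 16 17 18
g(k):  0  0  0  0  1  1  1  1  2  2  0  0  0  0  1  1  1  1  2
So g(18) = 2.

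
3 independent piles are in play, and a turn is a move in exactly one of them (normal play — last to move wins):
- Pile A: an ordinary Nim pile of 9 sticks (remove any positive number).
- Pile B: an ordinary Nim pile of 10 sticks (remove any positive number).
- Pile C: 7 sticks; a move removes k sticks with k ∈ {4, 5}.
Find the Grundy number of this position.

2

Pile A is a plain Nim pile of size 9, so its Grundy value is 9.
Pile B is a plain Nim pile of size 10, so its Grundy value is 10.
Grundy values for pile C (subtraction set {4, 5}):
k:     0  1  2  3  4  5  6  7
g(k):  0  0  0  0  1  1  1  1
So g(7) = 1.
The value of a disjunctive sum is the nim-sum of the parts.
Combined value = 9 ⊕ 10 ⊕ 1 = 2.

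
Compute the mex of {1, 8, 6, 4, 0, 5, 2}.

3

The values 0, 1, 2 are all present; 3 is the first non-negative integer missing from the set.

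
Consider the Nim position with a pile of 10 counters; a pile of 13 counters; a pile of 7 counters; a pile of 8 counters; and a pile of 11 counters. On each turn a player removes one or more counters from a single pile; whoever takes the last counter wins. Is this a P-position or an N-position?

Nim-sum: 10 ⊕ 13 ⊕ 7 ⊕ 8 ⊕ 11 = 3.
The nim-sum is 3 ≠ 0, so this is an N-position: the player to move can win.

N-position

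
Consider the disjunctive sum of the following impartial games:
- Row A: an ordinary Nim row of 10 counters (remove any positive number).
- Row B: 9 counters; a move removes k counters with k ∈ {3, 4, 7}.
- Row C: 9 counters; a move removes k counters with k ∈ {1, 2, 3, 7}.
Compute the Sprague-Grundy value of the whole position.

Row A is a plain Nim row of size 10, so its Grundy value is 10.
Grundy values for row B (subtraction set {3, 4, 7}):
g(0) = mex{} = 0
g(1) = mex{} = 0
g(2) = mex{} = 0
g(3) = mex{0} = 1
g(4) = mex{0} = 1
g(5) = mex{0} = 1
g(6) = mex{0,1} = 2
g(7) = mex{0,1} = 2
g(8) = mex{0,1} = 2
g(9) = mex{0,1,2} = 3
So g(9) = 3.
Build the Grundy sequence for row C with g(k) = mex{g(k−s) : s ∈ {1, 2, 3, 7}, s ≤ k}:
g(0) = mex{} = 0
g(1) = mex{0} = 1
g(2) = mex{0,1} = 2
g(3) = mex{0,1,2} = 3
g(4) = mex{1,2,3} = 0
g(5) = mex{0,2,3} = 1
g(6) = mex{0,1,3} = 2
g(7) = mex{0,1,2} = 3
g(8) = mex{1,2,3} = 0
g(9) = mex{0,2,3} = 1
So g(9) = 1.
The value of a disjunctive sum is the nim-sum of the parts.
Combined value = 10 XOR 3 XOR 1 = 8.

8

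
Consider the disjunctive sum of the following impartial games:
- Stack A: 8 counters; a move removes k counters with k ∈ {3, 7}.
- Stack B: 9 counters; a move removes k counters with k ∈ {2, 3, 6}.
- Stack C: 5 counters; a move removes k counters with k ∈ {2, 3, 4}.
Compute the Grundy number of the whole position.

0

Grundy values for stack A (subtraction set {3, 7}):
g(0) = mex{} = 0
g(1) = mex{} = 0
g(2) = mex{} = 0
g(3) = mex{0} = 1
g(4) = mex{0} = 1
g(5) = mex{0} = 1
g(6) = mex{1} = 0
g(7) = mex{0,1} = 2
g(8) = mex{0,1} = 2
So g(8) = 2.
Grundy values for stack B (subtraction set {2, 3, 6}):
k:     0  1  2  3  4  5  6  7  8  9
g(k):  0  0  1  1  2  0  3  1  2  0
So g(9) = 0.
Grundy values for stack C (subtraction set {2, 3, 4}):
k:     0  1  2  3  4  5
g(k):  0  0  1  1  2  2
So g(5) = 2.
By the Sprague-Grundy theorem, the Grundy value of a sum of independent games is the XOR of the component values.
Combined value = 2 XOR 0 XOR 2 = 0.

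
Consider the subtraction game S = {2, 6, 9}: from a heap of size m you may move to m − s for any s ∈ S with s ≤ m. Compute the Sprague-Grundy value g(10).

Grundy values for subtraction set {2, 6, 9}:
k:     0  1  2  3  4  5  6  7  8  9 10
g(k):  0  0  1  1  0  0  1  1  0  2  1
So g(10) = 1.

1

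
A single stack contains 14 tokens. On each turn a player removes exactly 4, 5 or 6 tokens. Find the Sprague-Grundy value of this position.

1

Grundy values for subtraction set {4, 5, 6}:
k:     0  1  2  3  4  5  6  7  8  9 10 11 12 13 14
g(k):  0  0  0  0  1  1  1  1  2  2  0  0  0  0  1
So g(14) = 1.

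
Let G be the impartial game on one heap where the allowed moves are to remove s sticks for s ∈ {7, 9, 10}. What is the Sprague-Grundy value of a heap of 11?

1

Grundy values for subtraction set {7, 9, 10}:
g(0) = mex{} = 0
g(1) = mex{} = 0
g(2) = mex{} = 0
g(3) = mex{} = 0
g(4) = mex{} = 0
g(5) = mex{} = 0
g(6) = mex{} = 0
g(7) = mex{0} = 1
g(8) = mex{0} = 1
g(9) = mex{0} = 1
g(10) = mex{0} = 1
g(11) = mex{0} = 1
So g(11) = 1.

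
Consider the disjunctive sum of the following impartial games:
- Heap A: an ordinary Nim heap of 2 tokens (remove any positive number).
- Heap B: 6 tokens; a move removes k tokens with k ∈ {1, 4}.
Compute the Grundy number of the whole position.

3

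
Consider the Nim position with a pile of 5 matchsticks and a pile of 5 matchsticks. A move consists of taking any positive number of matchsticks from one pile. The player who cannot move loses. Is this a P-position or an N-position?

P-position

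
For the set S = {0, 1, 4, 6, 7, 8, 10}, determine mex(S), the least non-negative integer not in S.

2

The values 0, 1 are all present; 2 is the first non-negative integer missing from the set.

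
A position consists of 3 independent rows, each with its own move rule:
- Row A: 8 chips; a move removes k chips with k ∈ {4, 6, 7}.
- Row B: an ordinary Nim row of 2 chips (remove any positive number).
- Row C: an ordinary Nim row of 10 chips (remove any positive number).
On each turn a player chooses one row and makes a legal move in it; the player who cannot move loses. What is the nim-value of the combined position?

10

Build the Grundy sequence for row A with g(k) = mex{g(k−s) : s ∈ {4, 6, 7}, s ≤ k}:
k:     0  1  2  3  4  5  6  7  8
g(k):  0  0  0  0  1  1  1  1  2
So g(8) = 2.
Row B is a plain Nim row of size 2, so its Grundy value is 2.
Row C is a plain Nim row of size 10, so its Grundy value is 10.
By the Sprague-Grundy theorem, the Grundy value of a sum of independent games is the XOR of the component values.
Combined value = 2 XOR 2 XOR 10 = 10.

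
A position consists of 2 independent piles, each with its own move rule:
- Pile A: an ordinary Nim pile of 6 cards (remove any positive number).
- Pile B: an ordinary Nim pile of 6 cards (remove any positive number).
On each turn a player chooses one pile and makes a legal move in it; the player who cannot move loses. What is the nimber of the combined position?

Pile A is a plain Nim pile of size 6, so its Grundy value is 6.
Pile B is a plain Nim pile of size 6, so its Grundy value is 6.
The value of a disjunctive sum is the nim-sum of the parts.
Combined value = 6 XOR 6 = 0.

0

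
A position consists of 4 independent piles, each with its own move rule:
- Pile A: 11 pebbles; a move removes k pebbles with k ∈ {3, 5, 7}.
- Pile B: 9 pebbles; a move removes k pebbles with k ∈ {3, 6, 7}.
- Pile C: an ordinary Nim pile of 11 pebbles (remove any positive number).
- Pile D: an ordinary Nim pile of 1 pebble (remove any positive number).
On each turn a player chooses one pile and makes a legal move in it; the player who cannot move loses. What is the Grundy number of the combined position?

9

Grundy values for pile A (subtraction set {3, 5, 7}):
g(0) = mex{} = 0
g(1) = mex{} = 0
g(2) = mex{} = 0
g(3) = mex{0} = 1
g(4) = mex{0} = 1
g(5) = mex{0} = 1
g(6) = mex{0,1} = 2
g(7) = mex{0,1} = 2
g(8) = mex{0,1} = 2
g(9) = mex{0,1,2} = 3
g(10) = mex{1,2} = 0
g(11) = mex{1,2} = 0
So g(11) = 0.
Build the Grundy sequence for pile B with g(k) = mex{g(k−s) : s ∈ {3, 6, 7}, s ≤ k}:
g(0) = mex{} = 0
g(1) = mex{} = 0
g(2) = mex{} = 0
g(3) = mex{0} = 1
g(4) = mex{0} = 1
g(5) = mex{0} = 1
g(6) = mex{0,1} = 2
g(7) = mex{0,1} = 2
g(8) = mex{0,1} = 2
g(9) = mex{0,1,2} = 3
So g(9) = 3.
Pile C is a plain Nim pile of size 11, so its Grundy value is 11.
Pile D is a plain Nim pile of size 1, so its Grundy value is 1.
By the Sprague-Grundy theorem, the Grundy value of a sum of independent games is the XOR of the component values.
Combined value = 0 ⊕ 3 ⊕ 11 ⊕ 1 = 9.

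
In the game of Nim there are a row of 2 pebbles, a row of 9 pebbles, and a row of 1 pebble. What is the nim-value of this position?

10

Compute the nim-sum pairwise:
2 XOR 9 = 11
11 XOR 1 = 10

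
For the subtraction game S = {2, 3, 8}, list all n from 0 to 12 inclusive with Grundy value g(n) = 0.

0, 1, 5, 6, 10, 11

Build the Grundy sequence with g(k) = mex{g(k−s) : s ∈ {2, 3, 8}, s ≤ k}:
g(0) = mex{} = 0
g(1) = mex{} = 0
g(2) = mex{0} = 1
g(3) = mex{0} = 1
g(4) = mex{0,1} = 2
g(5) = mex{1} = 0
g(6) = mex{1,2} = 0
g(7) = mex{0,2} = 1
g(8) = mex{0} = 1
g(9) = mex{0,1} = 2
g(10) = mex{1} = 0
g(11) = mex{1,2} = 0
g(12) = mex{0,2} = 1
The P-positions (g = 0) in 0..12 are 0, 1, 5, 6, 10, 11.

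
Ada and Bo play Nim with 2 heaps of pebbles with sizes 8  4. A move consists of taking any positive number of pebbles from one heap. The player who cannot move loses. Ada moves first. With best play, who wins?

Ada wins

Nim-sum: 8 ⊕ 4 = 12.
The nim-sum is 12 ≠ 0, so this is an N-position: the player to move can win; Ada has a winning move.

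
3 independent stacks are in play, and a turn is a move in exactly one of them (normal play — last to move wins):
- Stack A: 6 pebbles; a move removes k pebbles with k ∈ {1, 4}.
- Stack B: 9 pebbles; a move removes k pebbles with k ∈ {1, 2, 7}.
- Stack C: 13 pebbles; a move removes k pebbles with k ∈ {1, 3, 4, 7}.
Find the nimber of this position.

2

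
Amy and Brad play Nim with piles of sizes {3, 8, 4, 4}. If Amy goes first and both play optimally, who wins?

Amy wins

Write each in binary and XOR column by column:
  0011  (3)
  1000  (8)
  0100  (4)
  0100  (4)
  ----
  1011  (11)
The nim-sum is 11 ≠ 0, so this is an N-position: the player to move can win; Amy has a winning move.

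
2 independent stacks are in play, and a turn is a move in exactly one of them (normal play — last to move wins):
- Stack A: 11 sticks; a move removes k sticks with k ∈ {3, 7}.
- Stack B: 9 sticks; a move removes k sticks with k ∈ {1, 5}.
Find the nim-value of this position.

1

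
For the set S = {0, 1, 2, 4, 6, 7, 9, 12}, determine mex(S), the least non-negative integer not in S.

3

The values 0, 1, 2 are all present; 3 is the first non-negative integer missing from the set.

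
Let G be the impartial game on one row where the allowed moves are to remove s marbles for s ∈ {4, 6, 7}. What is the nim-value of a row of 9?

Build the Grundy sequence with g(k) = mex{g(k−s) : s ∈ {4, 6, 7}, s ≤ k}:
g(0) = mex{} = 0
g(1) = mex{} = 0
g(2) = mex{} = 0
g(3) = mex{} = 0
g(4) = mex{0} = 1
g(5) = mex{0} = 1
g(6) = mex{0} = 1
g(7) = mex{0} = 1
g(8) = mex{0,1} = 2
g(9) = mex{0,1} = 2
So g(9) = 2.

2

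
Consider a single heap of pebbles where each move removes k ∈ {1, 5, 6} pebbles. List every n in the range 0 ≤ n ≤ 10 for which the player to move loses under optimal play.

0, 2, 4

Build the Grundy sequence with g(k) = mex{g(k−s) : s ∈ {1, 5, 6}, s ≤ k}:
k:     0  1  2  3  4  5  6  7  8  9 10
g(k):  0  1  0  1  0  1  2  3  2  3  2
The P-positions (g = 0) in 0..10 are 0, 2, 4.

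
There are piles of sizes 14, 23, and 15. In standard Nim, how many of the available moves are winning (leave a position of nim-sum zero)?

1

Write each in binary and XOR column by column:
  01110  (14)
  10111  (23)
  01111  (15)
  -----
  10110  (22)
The overall nim-sum is X = 22. A pile of size p has a winning move iff p XOR X < p (reduce it to p XOR X).
  14: 14 XOR 22 = 24 ≥ 14 — no move.
  23: 23 XOR 22 = 1 < 23 — winning move (to 1).
  15: 15 XOR 22 = 25 ≥ 15 — no move.
That gives 1 winning move.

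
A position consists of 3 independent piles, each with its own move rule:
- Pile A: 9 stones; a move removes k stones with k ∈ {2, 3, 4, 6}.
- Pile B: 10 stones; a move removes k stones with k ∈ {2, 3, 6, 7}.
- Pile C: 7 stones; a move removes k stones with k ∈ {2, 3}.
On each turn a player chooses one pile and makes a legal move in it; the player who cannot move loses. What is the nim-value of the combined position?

Grundy values for pile A (subtraction set {2, 3, 4, 6}):
k:     0  1  2  3  4  5  6  7  8  9
g(k):  0  0  1  1  2  2  3  3  0  0
So g(9) = 0.
Grundy values for pile B (subtraction set {2, 3, 6, 7}):
g(0) = mex{} = 0
g(1) = mex{} = 0
g(2) = mex{0} = 1
g(3) = mex{0} = 1
g(4) = mex{0,1} = 2
g(5) = mex{1} = 0
g(6) = mex{0,1,2} = 3
g(7) = mex{0,2} = 1
g(8) = mex{0,1,3} = 2
g(9) = mex{1,3} = 0
g(10) = mex{1,2} = 0
So g(10) = 0.
For pile C, compute g(0), g(1), … with moves {2, 3}:
g(0) = mex{} = 0
g(1) = mex{} = 0
g(2) = mex{0} = 1
g(3) = mex{0} = 1
g(4) = mex{0,1} = 2
g(5) = mex{1} = 0
g(6) = mex{1,2} = 0
g(7) = mex{0,2} = 1
So g(7) = 1.
By the Sprague-Grundy theorem, the Grundy value of a sum of independent games is the XOR of the component values.
Combined value = 0 ⊕ 0 ⊕ 1 = 1.

1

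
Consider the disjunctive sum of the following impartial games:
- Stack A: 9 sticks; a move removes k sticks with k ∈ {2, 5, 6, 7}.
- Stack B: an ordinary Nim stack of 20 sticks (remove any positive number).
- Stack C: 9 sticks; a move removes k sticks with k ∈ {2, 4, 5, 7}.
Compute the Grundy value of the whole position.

22

Build the Grundy sequence for stack A with g(k) = mex{g(k−s) : s ∈ {2, 5, 6, 7}, s ≤ k}:
k:     0  1  2  3  4  5  6  7  8  9
g(k):  0  0  1  1  0  2  1  3  2  2
So g(9) = 2.
Stack B is a plain Nim stack of size 20, so its Grundy value is 20.
For stack C, compute g(0), g(1), … with moves {2, 4, 5, 7}:
k:     0  1  2  3  4  5  6  7  8  9
g(k):  0  0  1  1  2  2  3  3  4  0
So g(9) = 0.
The value of a disjunctive sum is the nim-sum of the parts.
Combined value = 2 ⊕ 20 ⊕ 0 = 22.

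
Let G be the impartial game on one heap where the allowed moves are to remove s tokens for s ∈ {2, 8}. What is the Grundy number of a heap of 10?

Compute g(0), g(1), … for moves {2, 8}:
k:     0  1  2  3  4  5  6  7  8  9 10
g(k):  0  0  1  1  0  0  1  1  2  2  0
So g(10) = 0.

0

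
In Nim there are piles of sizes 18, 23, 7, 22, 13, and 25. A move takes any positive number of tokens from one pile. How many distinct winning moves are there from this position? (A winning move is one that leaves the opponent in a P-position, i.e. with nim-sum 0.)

Write each in binary and XOR column by column:
  10010  (18)
  10111  (23)
  00111  (7)
  10110  (22)
  01101  (13)
  11001  (25)
  -----
  00000  (0)
The nim-sum is already 0, so every move leaves a nonzero nim-sum — there are no winning moves.

0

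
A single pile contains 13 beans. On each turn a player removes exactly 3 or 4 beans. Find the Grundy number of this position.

2

Compute g(0), g(1), … for moves {3, 4}:
g(0) = mex{} = 0
g(1) = mex{} = 0
g(2) = mex{} = 0
g(3) = mex{0} = 1
g(4) = mex{0} = 1
g(5) = mex{0} = 1
g(6) = mex{0,1} = 2
g(7) = mex{1} = 0
g(8) = mex{1} = 0
g(9) = mex{1,2} = 0
g(10) = mex{0,2} = 1
g(11) = mex{0} = 1
g(12) = mex{0} = 1
g(13) = mex{0,1} = 2
So g(13) = 2.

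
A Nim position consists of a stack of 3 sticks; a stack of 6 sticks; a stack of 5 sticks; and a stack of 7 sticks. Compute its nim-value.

Compute the nim-sum pairwise:
3 ⊕ 6 = 5
5 ⊕ 5 = 0
0 ⊕ 7 = 7

7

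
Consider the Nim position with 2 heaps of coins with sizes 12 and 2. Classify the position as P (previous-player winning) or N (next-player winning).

N-position

In binary:
  1100  (12)
  0010  (2)
  ----
  1110  (14)
The nim-sum is 14 ≠ 0, so this is an N-position: the player to move can win.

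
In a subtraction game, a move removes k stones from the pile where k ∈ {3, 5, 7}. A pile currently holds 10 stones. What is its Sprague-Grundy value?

0

Compute g(0), g(1), … for moves {3, 5, 7}:
k:     0  1  2  3  4  5  6  7  8  9 10
g(k):  0  0  0  1  1  1  2  2  2  3  0
So g(10) = 0.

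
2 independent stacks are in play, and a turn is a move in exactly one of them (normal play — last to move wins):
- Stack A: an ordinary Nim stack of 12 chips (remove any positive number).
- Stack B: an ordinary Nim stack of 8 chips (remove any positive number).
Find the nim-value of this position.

4

Stack A is a plain Nim stack of size 12, so its Grundy value is 12.
Stack B is a plain Nim stack of size 8, so its Grundy value is 8.
By the Sprague-Grundy theorem, the Grundy value of a sum of independent games is the XOR of the component values.
Combined value = 12 XOR 8 = 4.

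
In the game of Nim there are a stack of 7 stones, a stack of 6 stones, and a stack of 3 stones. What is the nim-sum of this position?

Nim-sum: 7 ⊕ 6 ⊕ 3 = 2.

2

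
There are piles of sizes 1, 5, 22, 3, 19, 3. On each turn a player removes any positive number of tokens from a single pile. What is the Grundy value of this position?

1

Nim-sum: 1 XOR 5 XOR 22 XOR 3 XOR 19 XOR 3 = 1.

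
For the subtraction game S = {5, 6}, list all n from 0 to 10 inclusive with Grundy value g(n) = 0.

0, 1, 2, 3, 4

Compute g(0), g(1), … for moves {5, 6}:
k:     0  1  2  3  4  5  6  7  8  9 10
g(k):  0  0  0  0  0  1  1  1  1  1  2
The P-positions (g = 0) in 0..10 are 0, 1, 2, 3, 4.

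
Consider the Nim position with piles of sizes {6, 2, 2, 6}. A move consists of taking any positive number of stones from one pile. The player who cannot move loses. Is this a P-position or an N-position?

P-position

Nim-sum: 6 ⊕ 2 ⊕ 2 ⊕ 6 = 0.
The nim-sum is 0, so this is a P-position: the player to move is in a losing position under optimal play.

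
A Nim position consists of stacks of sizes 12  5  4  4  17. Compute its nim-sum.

24

Bitwise XOR of the heap sizes:
  01100  (12)
  00101  (5)
  00100  (4)
  00100  (4)
  10001  (17)
  -----
  11000  (24)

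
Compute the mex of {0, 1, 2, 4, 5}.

The values 0, 1, 2 are all present; 3 is the first non-negative integer missing from the set.

3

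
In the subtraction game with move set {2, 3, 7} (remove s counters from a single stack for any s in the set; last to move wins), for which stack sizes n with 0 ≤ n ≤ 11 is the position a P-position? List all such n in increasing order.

0, 1, 5, 6, 10, 11

Compute g(0), g(1), … for moves {2, 3, 7}:
g(0) = mex{} = 0
g(1) = mex{} = 0
g(2) = mex{0} = 1
g(3) = mex{0} = 1
g(4) = mex{0,1} = 2
g(5) = mex{1} = 0
g(6) = mex{1,2} = 0
g(7) = mex{0,2} = 1
g(8) = mex{0} = 1
g(9) = mex{0,1} = 2
g(10) = mex{1} = 0
g(11) = mex{1,2} = 0
The P-positions (g = 0) in 0..11 are 0, 1, 5, 6, 10, 11.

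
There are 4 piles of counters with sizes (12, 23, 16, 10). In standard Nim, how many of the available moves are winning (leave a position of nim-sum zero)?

1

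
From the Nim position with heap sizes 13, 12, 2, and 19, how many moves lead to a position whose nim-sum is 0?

Compute the nim-sum pairwise:
13 XOR 12 = 1
1 XOR 2 = 3
3 XOR 19 = 16
The overall nim-sum is X = 16. A heap of size p has a winning move iff p XOR X < p (reduce it to p XOR X).
  13: 13 XOR 16 = 29 ≥ 13 — no move.
  12: 12 XOR 16 = 28 ≥ 12 — no move.
  2: 2 XOR 16 = 18 ≥ 2 — no move.
  19: 19 XOR 16 = 3 < 19 — winning move (to 3).
That gives 1 winning move.

1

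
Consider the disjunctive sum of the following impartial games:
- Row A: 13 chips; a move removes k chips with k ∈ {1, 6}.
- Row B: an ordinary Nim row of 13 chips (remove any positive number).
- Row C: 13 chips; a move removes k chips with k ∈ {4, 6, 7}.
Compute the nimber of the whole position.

Grundy values for row A (subtraction set {1, 6}):
g(0) = mex{} = 0
g(1) = mex{0} = 1
g(2) = mex{1} = 0
g(3) = mex{0} = 1
g(4) = mex{1} = 0
g(5) = mex{0} = 1
g(6) = mex{0,1} = 2
g(7) = mex{1,2} = 0
g(8) = mex{0} = 1
g(9) = mex{1} = 0
g(10) = mex{0} = 1
g(11) = mex{1} = 0
g(12) = mex{0,2} = 1
g(13) = mex{0,1} = 2
So g(13) = 2.
Row B is a plain Nim row of size 13, so its Grundy value is 13.
For row C, compute g(0), g(1), … with moves {4, 6, 7}:
k:     0  1  2  3  4  5  6  7  8  9 10 11 12 13
g(k):  0  0  0  0  1  1  1  1  2  2  2  0  0  0
So g(13) = 0.
The value of a disjunctive sum is the nim-sum of the parts.
Combined value = 2 ⊕ 13 ⊕ 0 = 15.

15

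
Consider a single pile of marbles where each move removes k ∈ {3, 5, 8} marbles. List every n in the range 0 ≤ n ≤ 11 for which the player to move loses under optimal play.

0, 1, 2, 11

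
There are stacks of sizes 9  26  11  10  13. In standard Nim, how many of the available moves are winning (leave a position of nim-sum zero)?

Nim-sum: 9 ⊕ 26 ⊕ 11 ⊕ 10 ⊕ 13 = 31.
The overall nim-sum is X = 31. A stack of size p has a winning move iff p XOR X < p (reduce it to p XOR X).
  9: 9 XOR 31 = 22 ≥ 9 — no move.
  26: 26 XOR 31 = 5 < 26 — winning move (to 5).
  11: 11 XOR 31 = 20 ≥ 11 — no move.
  10: 10 XOR 31 = 21 ≥ 10 — no move.
  13: 13 XOR 31 = 18 ≥ 13 — no move.
That gives 1 winning move.

1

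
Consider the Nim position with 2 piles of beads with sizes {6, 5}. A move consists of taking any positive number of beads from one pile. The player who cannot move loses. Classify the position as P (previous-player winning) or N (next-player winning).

N-position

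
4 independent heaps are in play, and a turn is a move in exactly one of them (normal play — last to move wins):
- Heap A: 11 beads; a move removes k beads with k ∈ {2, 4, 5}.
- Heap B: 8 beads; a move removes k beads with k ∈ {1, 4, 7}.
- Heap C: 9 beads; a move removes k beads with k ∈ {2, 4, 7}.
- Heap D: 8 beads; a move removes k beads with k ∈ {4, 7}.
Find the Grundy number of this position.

For heap A, compute g(0), g(1), … with moves {2, 4, 5}:
k:     0  1  2  3  4  5  6  7  8  9 10 11
g(k):  0  0  1  1  2  2  3  0  0  1  1  2
So g(11) = 2.
Build the Grundy sequence for heap B with g(k) = mex{g(k−s) : s ∈ {1, 4, 7}, s ≤ k}:
k:     0  1  2  3  4  5  6  7  8
g(k):  0  1  0  1  2  0  1  2  0
So g(8) = 0.
Grundy values for heap C (subtraction set {2, 4, 7}):
k:     0  1  2  3  4  5  6  7  8  9
g(k):  0  0  1  1  2  2  0  3  1  0
So g(9) = 0.
Build the Grundy sequence for heap D with g(k) = mex{g(k−s) : s ∈ {4, 7}, s ≤ k}:
g(0) = mex{} = 0
g(1) = mex{} = 0
g(2) = mex{} = 0
g(3) = mex{} = 0
g(4) = mex{0} = 1
g(5) = mex{0} = 1
g(6) = mex{0} = 1
g(7) = mex{0} = 1
g(8) = mex{0,1} = 2
So g(8) = 2.
By the Sprague-Grundy theorem, the Grundy value of a sum of independent games is the XOR of the component values.
Combined value = 2 XOR 0 XOR 0 XOR 2 = 0.

0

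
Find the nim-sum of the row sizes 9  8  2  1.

2

Nim-sum: 9 ^ 8 ^ 2 ^ 1 = 2.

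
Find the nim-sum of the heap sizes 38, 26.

Nim-sum: 38 XOR 26 = 60.

60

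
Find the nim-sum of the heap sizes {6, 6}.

Nim-sum: 6 XOR 6 = 0.

0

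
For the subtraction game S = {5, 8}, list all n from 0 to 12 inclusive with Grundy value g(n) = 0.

Grundy values for subtraction set {5, 8}:
k:     0  1  2  3  4  5  6  7  8  9 10 11 12
g(k):  0  0  0  0  0  1  1  1  1  1  2  2  2
The P-positions (g = 0) in 0..12 are 0, 1, 2, 3, 4.

0, 1, 2, 3, 4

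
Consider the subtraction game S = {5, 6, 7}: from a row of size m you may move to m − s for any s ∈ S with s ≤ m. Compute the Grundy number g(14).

Grundy values for subtraction set {5, 6, 7}:
g(0) = mex{} = 0
g(1) = mex{} = 0
g(2) = mex{} = 0
g(3) = mex{} = 0
g(4) = mex{} = 0
g(5) = mex{0} = 1
g(6) = mex{0} = 1
g(7) = mex{0} = 1
g(8) = mex{0} = 1
g(9) = mex{0} = 1
g(10) = mex{0,1} = 2
g(11) = mex{0,1} = 2
g(12) = mex{1} = 0
g(13) = mex{1} = 0
g(14) = mex{1} = 0
So g(14) = 0.

0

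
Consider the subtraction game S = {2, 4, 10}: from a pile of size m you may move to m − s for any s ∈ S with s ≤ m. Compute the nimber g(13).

0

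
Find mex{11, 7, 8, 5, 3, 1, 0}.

2

The values 0, 1 are all present; 2 is the first non-negative integer missing from the set.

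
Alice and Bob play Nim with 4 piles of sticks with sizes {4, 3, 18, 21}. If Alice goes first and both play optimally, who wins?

Bob wins

Compute the nim-sum pairwise:
4 ^ 3 = 7
7 ^ 18 = 21
21 ^ 21 = 0
The nim-sum is 0, so this is a P-position: the player to move is in a losing position under optimal play; Alice is about to move from it and so loses — Bob wins.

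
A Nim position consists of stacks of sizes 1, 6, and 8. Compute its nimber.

15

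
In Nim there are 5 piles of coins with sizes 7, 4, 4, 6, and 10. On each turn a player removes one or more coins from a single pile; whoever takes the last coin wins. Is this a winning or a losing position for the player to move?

Winning position

Nim-sum: 7 ^ 4 ^ 4 ^ 6 ^ 10 = 11.
The nim-sum is 11 ≠ 0, so this is an N-position: the player to move can win.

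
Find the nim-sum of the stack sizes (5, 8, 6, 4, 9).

Nim-sum: 5 XOR 8 XOR 6 XOR 4 XOR 9 = 6.

6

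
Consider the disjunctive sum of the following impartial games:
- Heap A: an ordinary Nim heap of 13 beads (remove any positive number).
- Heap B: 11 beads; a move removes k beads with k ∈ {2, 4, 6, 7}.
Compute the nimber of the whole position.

Heap A is a plain Nim heap of size 13, so its Grundy value is 13.
Build the Grundy sequence for heap B with g(k) = mex{g(k−s) : s ∈ {2, 4, 6, 7}, s ≤ k}:
k:     0  1  2  3  4  5  6  7  8  9 10 11
g(k):  0  0  1  1  2  2  3  3  4  0  0  1
So g(11) = 1.
By the Sprague-Grundy theorem, the Grundy value of a sum of independent games is the XOR of the component values.
Combined value = 13 ⊕ 1 = 12.

12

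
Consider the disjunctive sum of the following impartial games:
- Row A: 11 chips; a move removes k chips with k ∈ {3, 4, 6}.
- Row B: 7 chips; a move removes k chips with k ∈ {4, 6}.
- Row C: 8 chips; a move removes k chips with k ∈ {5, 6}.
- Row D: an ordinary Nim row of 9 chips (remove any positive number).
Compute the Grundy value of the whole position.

Build the Grundy sequence for row A with g(k) = mex{g(k−s) : s ∈ {3, 4, 6}, s ≤ k}:
g(0) = mex{} = 0
g(1) = mex{} = 0
g(2) = mex{} = 0
g(3) = mex{0} = 1
g(4) = mex{0} = 1
g(5) = mex{0} = 1
g(6) = mex{0,1} = 2
g(7) = mex{0,1} = 2
g(8) = mex{0,1} = 2
g(9) = mex{1,2} = 0
g(10) = mex{1,2} = 0
g(11) = mex{1,2} = 0
So g(11) = 0.
Build the Grundy sequence for row B with g(k) = mex{g(k−s) : s ∈ {4, 6}, s ≤ k}:
g(0) = mex{} = 0
g(1) = mex{} = 0
g(2) = mex{} = 0
g(3) = mex{} = 0
g(4) = mex{0} = 1
g(5) = mex{0} = 1
g(6) = mex{0} = 1
g(7) = mex{0} = 1
So g(7) = 1.
Build the Grundy sequence for row C with g(k) = mex{g(k−s) : s ∈ {5, 6}, s ≤ k}:
k:     0  1  2  3  4  5  6  7  8
g(k):  0  0  0  0  0  1  1  1  1
So g(8) = 1.
Row D is a plain Nim row of size 9, so its Grundy value is 9.
The value of a disjunctive sum is the nim-sum of the parts.
Combined value = 0 ⊕ 1 ⊕ 1 ⊕ 9 = 9.

9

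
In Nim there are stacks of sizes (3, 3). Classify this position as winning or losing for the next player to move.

Losing position

Nim-sum: 3 ⊕ 3 = 0.
The nim-sum is 0, so this is a P-position: the player to move is in a losing position under optimal play.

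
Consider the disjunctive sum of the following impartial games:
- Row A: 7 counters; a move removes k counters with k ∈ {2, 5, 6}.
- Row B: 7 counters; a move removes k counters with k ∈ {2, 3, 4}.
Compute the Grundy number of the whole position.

Build the Grundy sequence for row A with g(k) = mex{g(k−s) : s ∈ {2, 5, 6}, s ≤ k}:
g(0) = mex{} = 0
g(1) = mex{} = 0
g(2) = mex{0} = 1
g(3) = mex{0} = 1
g(4) = mex{1} = 0
g(5) = mex{0,1} = 2
g(6) = mex{0} = 1
g(7) = mex{0,1,2} = 3
So g(7) = 3.
Grundy values for row B (subtraction set {2, 3, 4}):
g(0) = mex{} = 0
g(1) = mex{} = 0
g(2) = mex{0} = 1
g(3) = mex{0} = 1
g(4) = mex{0,1} = 2
g(5) = mex{0,1} = 2
g(6) = mex{1,2} = 0
g(7) = mex{1,2} = 0
So g(7) = 0.
The value of a disjunctive sum is the nim-sum of the parts.
Combined value = 3 XOR 0 = 3.

3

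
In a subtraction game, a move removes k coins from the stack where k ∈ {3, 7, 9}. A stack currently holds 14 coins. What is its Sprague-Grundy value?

0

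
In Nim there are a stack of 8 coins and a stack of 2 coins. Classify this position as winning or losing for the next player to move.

In binary:
  1000  (8)
  0010  (2)
  ----
  1010  (10)
The nim-sum is 10 ≠ 0, so this is an N-position: the player to move can win.

Winning position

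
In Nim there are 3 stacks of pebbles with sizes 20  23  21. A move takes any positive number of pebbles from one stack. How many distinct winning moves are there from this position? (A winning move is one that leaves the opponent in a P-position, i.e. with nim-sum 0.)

Write each in binary and XOR column by column:
  10100  (20)
  10111  (23)
  10101  (21)
  -----
  10110  (22)
The overall nim-sum is X = 22. A stack of size p has a winning move iff p XOR X < p (reduce it to p XOR X).
  20: 20 XOR 22 = 2 < 20 — winning move (to 2).
  23: 23 XOR 22 = 1 < 23 — winning move (to 1).
  21: 21 XOR 22 = 3 < 21 — winning move (to 3).
That gives 3 winning moves.

3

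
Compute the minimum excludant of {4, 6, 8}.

0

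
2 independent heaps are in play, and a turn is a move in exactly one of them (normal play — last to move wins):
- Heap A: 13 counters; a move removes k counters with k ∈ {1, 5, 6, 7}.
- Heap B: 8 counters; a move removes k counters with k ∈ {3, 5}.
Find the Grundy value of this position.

1

Grundy values for heap A (subtraction set {1, 5, 6, 7}):
g(0) = mex{} = 0
g(1) = mex{0} = 1
g(2) = mex{1} = 0
g(3) = mex{0} = 1
g(4) = mex{1} = 0
g(5) = mex{0} = 1
g(6) = mex{0,1} = 2
g(7) = mex{0,1,2} = 3
g(8) = mex{0,1,3} = 2
g(9) = mex{0,1,2} = 3
g(10) = mex{0,1,3} = 2
g(11) = mex{0,1,2} = 3
g(12) = mex{1,2,3} = 0
g(13) = mex{0,2,3} = 1
So g(13) = 1.
For heap B, compute g(0), g(1), … with moves {3, 5}:
k:     0  1  2  3  4  5  6  7  8
g(k):  0  0  0  1  1  1  2  2  0
So g(8) = 0.
The value of a disjunctive sum is the nim-sum of the parts.
Combined value = 1 ⊕ 0 = 1.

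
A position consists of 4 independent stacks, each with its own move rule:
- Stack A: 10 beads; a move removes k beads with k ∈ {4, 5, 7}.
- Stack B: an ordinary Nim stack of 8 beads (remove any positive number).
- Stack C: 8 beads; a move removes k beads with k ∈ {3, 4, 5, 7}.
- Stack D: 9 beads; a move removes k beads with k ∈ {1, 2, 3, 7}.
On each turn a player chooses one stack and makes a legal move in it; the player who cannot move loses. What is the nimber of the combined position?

For stack A, compute g(0), g(1), … with moves {4, 5, 7}:
g(0) = mex{} = 0
g(1) = mex{} = 0
g(2) = mex{} = 0
g(3) = mex{} = 0
g(4) = mex{0} = 1
g(5) = mex{0} = 1
g(6) = mex{0} = 1
g(7) = mex{0} = 1
g(8) = mex{0,1} = 2
g(9) = mex{0,1} = 2
g(10) = mex{0,1} = 2
So g(10) = 2.
Stack B is a plain Nim stack of size 8, so its Grundy value is 8.
Build the Grundy sequence for stack C with g(k) = mex{g(k−s) : s ∈ {3, 4, 5, 7}, s ≤ k}:
g(0) = mex{} = 0
g(1) = mex{} = 0
g(2) = mex{} = 0
g(3) = mex{0} = 1
g(4) = mex{0} = 1
g(5) = mex{0} = 1
g(6) = mex{0,1} = 2
g(7) = mex{0,1} = 2
g(8) = mex{0,1} = 2
So g(8) = 2.
Grundy values for stack D (subtraction set {1, 2, 3, 7}):
g(0) = mex{} = 0
g(1) = mex{0} = 1
g(2) = mex{0,1} = 2
g(3) = mex{0,1,2} = 3
g(4) = mex{1,2,3} = 0
g(5) = mex{0,2,3} = 1
g(6) = mex{0,1,3} = 2
g(7) = mex{0,1,2} = 3
g(8) = mex{1,2,3} = 0
g(9) = mex{0,2,3} = 1
So g(9) = 1.
The value of a disjunctive sum is the nim-sum of the parts.
Combined value = 2 XOR 8 XOR 2 XOR 1 = 9.

9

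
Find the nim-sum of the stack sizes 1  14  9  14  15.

Nim-sum: 1 XOR 14 XOR 9 XOR 14 XOR 15 = 7.

7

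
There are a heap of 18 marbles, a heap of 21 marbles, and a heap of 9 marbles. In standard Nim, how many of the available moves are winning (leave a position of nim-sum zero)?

Nim-sum: 18 XOR 21 XOR 9 = 14.
The overall nim-sum is X = 14. A heap of size p has a winning move iff p XOR X < p (reduce it to p XOR X).
  18: 18 XOR 14 = 28 ≥ 18 — no move.
  21: 21 XOR 14 = 27 ≥ 21 — no move.
  9: 9 XOR 14 = 7 < 9 — winning move (to 7).
That gives 1 winning move.

1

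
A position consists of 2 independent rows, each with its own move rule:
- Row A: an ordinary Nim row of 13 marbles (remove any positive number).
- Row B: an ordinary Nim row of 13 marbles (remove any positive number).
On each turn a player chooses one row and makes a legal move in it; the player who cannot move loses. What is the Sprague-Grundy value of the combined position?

0

Row A is a plain Nim row of size 13, so its Grundy value is 13.
Row B is a plain Nim row of size 13, so its Grundy value is 13.
By the Sprague-Grundy theorem, the Grundy value of a sum of independent games is the XOR of the component values.
Combined value = 13 ⊕ 13 = 0.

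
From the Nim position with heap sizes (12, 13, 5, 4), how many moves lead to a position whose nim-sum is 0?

0

Nim-sum: 12 XOR 13 XOR 5 XOR 4 = 0.
The nim-sum is already 0, so every move leaves a nonzero nim-sum — there are no winning moves.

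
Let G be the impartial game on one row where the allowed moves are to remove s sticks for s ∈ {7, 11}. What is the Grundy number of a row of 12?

Compute g(0), g(1), … for moves {7, 11}:
g(0) = mex{} = 0
g(1) = mex{} = 0
g(2) = mex{} = 0
g(3) = mex{} = 0
g(4) = mex{} = 0
g(5) = mex{} = 0
g(6) = mex{} = 0
g(7) = mex{0} = 1
g(8) = mex{0} = 1
g(9) = mex{0} = 1
g(10) = mex{0} = 1
g(11) = mex{0} = 1
g(12) = mex{0} = 1
So g(12) = 1.

1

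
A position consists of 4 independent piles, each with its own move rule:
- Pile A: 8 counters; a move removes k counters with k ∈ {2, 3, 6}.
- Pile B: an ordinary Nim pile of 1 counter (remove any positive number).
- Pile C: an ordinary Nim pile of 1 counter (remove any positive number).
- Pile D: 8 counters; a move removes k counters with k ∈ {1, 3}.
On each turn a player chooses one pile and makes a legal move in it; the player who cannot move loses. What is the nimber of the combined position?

Grundy values for pile A (subtraction set {2, 3, 6}):
g(0) = mex{} = 0
g(1) = mex{} = 0
g(2) = mex{0} = 1
g(3) = mex{0} = 1
g(4) = mex{0,1} = 2
g(5) = mex{1} = 0
g(6) = mex{0,1,2} = 3
g(7) = mex{0,2} = 1
g(8) = mex{0,1,3} = 2
So g(8) = 2.
Pile B is a plain Nim pile of size 1, so its Grundy value is 1.
Pile C is a plain Nim pile of size 1, so its Grundy value is 1.
Build the Grundy sequence for pile D with g(k) = mex{g(k−s) : s ∈ {1, 3}, s ≤ k}:
k:     0  1  2  3  4  5  6  7  8
g(k):  0  1  0  1  0  1  0  1  0
So g(8) = 0.
The value of a disjunctive sum is the nim-sum of the parts.
Combined value = 2 ⊕ 1 ⊕ 1 ⊕ 0 = 2.

2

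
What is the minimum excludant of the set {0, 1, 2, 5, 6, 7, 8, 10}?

The values 0, 1, 2 are all present; 3 is the first non-negative integer missing from the set.

3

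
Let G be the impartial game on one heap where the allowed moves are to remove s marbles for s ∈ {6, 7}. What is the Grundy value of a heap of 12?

2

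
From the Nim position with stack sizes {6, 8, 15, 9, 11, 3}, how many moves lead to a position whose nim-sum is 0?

Nim-sum: 6 XOR 8 XOR 15 XOR 9 XOR 11 XOR 3 = 0.
The nim-sum is already 0, so every move leaves a nonzero nim-sum — there are no winning moves.

0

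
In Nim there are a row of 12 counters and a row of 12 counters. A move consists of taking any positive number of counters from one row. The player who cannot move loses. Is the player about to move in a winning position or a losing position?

Losing position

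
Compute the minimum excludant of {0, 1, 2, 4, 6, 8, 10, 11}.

3

The values 0, 1, 2 are all present; 3 is the first non-negative integer missing from the set.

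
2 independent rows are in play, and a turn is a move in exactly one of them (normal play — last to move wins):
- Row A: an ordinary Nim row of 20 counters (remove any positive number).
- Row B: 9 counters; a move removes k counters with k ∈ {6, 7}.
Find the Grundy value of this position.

21

Row A is a plain Nim row of size 20, so its Grundy value is 20.
For row B, compute g(0), g(1), … with moves {6, 7}:
k:     0  1  2  3  4  5  6  7  8  9
g(k):  0  0  0  0  0  0  1  1  1  1
So g(9) = 1.
By the Sprague-Grundy theorem, the Grundy value of a sum of independent games is the XOR of the component values.
Combined value = 20 ⊕ 1 = 21.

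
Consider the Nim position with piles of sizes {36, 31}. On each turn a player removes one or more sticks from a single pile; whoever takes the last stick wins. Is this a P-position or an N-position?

N-position

Bitwise XOR of the heap sizes:
  100100  (36)
  011111  (31)
  ------
  111011  (59)
The nim-sum is 59 ≠ 0, so this is an N-position: the player to move can win.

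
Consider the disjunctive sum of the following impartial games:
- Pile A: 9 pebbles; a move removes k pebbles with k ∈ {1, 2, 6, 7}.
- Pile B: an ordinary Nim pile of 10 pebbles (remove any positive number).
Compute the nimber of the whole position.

Build the Grundy sequence for pile A with g(k) = mex{g(k−s) : s ∈ {1, 2, 6, 7}, s ≤ k}:
k:     0  1  2  3  4  5  6  7  8  9
g(k):  0  1  2  0  1  2  3  4  0  1
So g(9) = 1.
Pile B is a plain Nim pile of size 10, so its Grundy value is 10.
The value of a disjunctive sum is the nim-sum of the parts.
Combined value = 1 XOR 10 = 11.

11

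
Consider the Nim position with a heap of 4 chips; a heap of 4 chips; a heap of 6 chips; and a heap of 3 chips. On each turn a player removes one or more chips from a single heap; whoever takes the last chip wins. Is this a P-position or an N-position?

In binary:
  100  (4)
  100  (4)
  110  (6)
  011  (3)
  ---
  101  (5)
The nim-sum is 5 ≠ 0, so this is an N-position: the player to move can win.

N-position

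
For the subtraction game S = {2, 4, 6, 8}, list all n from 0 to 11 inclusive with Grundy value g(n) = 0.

Build the Grundy sequence with g(k) = mex{g(k−s) : s ∈ {2, 4, 6, 8}, s ≤ k}:
k:     0  1  2  3  4  5  6  7  8  9 10 11
g(k):  0  0  1  1  2  2  3  3  4  4  0  0
The P-positions (g = 0) in 0..11 are 0, 1, 10, 11.

0, 1, 10, 11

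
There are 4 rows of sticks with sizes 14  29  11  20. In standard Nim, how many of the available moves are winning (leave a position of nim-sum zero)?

In binary:
  01110  (14)
  11101  (29)
  01011  (11)
  10100  (20)
  -----
  01100  (12)
The overall nim-sum is X = 12. A row of size p has a winning move iff p XOR X < p (reduce it to p XOR X).
  14: 14 XOR 12 = 2 < 14 — winning move (to 2).
  29: 29 XOR 12 = 17 < 29 — winning move (to 17).
  11: 11 XOR 12 = 7 < 11 — winning move (to 7).
  20: 20 XOR 12 = 24 ≥ 20 — no move.
That gives 3 winning moves.

3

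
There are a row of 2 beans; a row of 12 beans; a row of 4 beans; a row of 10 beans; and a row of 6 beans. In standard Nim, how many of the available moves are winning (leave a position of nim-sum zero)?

3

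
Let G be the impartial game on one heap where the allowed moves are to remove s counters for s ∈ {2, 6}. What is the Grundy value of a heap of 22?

Grundy values for subtraction set {2, 6}:
k:     0  1  2  3  4  5  6  7  8  9 10 11 12 13 14 15 16 17 18 19 20 21 22
g(k):  0  0  1  1  0  0  1  1  0  0  1  1  0  0  1  1  0  0  1  1  0  0  1
So g(22) = 1.

1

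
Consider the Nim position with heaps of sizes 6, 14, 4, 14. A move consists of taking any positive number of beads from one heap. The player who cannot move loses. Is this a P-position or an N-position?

N-position

Compute the nim-sum pairwise:
6 ⊕ 14 = 8
8 ⊕ 4 = 12
12 ⊕ 14 = 2
The nim-sum is 2 ≠ 0, so this is an N-position: the player to move can win.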